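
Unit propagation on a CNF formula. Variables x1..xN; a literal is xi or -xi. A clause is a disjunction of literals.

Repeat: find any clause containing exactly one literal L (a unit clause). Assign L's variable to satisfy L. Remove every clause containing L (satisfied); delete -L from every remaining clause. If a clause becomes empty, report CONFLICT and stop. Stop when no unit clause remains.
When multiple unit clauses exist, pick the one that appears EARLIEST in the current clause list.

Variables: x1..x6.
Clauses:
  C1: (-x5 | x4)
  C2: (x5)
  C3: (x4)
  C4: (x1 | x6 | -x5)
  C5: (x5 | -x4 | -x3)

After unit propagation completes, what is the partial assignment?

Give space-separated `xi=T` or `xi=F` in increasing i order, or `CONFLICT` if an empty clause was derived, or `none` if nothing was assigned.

unit clause [5] forces x5=T; simplify:
  drop -5 from [-5, 4] -> [4]
  drop -5 from [1, 6, -5] -> [1, 6]
  satisfied 2 clause(s); 3 remain; assigned so far: [5]
unit clause [4] forces x4=T; simplify:
  satisfied 2 clause(s); 1 remain; assigned so far: [4, 5]

Answer: x4=T x5=T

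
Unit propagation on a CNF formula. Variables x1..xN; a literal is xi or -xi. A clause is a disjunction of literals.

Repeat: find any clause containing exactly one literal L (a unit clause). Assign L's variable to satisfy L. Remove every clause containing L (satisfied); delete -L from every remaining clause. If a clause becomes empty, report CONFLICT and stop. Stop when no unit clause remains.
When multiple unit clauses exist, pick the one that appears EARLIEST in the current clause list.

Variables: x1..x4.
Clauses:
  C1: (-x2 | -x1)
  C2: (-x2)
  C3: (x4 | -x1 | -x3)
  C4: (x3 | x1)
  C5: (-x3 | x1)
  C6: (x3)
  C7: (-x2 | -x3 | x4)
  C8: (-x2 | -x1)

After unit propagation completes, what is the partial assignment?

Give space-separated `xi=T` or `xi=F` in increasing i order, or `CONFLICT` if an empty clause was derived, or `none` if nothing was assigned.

Answer: x1=T x2=F x3=T x4=T

Derivation:
unit clause [-2] forces x2=F; simplify:
  satisfied 4 clause(s); 4 remain; assigned so far: [2]
unit clause [3] forces x3=T; simplify:
  drop -3 from [4, -1, -3] -> [4, -1]
  drop -3 from [-3, 1] -> [1]
  satisfied 2 clause(s); 2 remain; assigned so far: [2, 3]
unit clause [1] forces x1=T; simplify:
  drop -1 from [4, -1] -> [4]
  satisfied 1 clause(s); 1 remain; assigned so far: [1, 2, 3]
unit clause [4] forces x4=T; simplify:
  satisfied 1 clause(s); 0 remain; assigned so far: [1, 2, 3, 4]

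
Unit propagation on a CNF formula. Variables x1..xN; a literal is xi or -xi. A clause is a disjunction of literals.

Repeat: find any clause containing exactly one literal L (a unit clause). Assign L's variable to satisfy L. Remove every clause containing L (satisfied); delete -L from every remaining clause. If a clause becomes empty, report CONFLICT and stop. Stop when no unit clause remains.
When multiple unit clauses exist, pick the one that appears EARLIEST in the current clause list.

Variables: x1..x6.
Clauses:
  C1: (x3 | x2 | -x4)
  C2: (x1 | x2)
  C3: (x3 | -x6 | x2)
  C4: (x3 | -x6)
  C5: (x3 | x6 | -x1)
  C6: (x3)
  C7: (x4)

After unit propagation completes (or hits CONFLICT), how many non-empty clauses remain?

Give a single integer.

unit clause [3] forces x3=T; simplify:
  satisfied 5 clause(s); 2 remain; assigned so far: [3]
unit clause [4] forces x4=T; simplify:
  satisfied 1 clause(s); 1 remain; assigned so far: [3, 4]

Answer: 1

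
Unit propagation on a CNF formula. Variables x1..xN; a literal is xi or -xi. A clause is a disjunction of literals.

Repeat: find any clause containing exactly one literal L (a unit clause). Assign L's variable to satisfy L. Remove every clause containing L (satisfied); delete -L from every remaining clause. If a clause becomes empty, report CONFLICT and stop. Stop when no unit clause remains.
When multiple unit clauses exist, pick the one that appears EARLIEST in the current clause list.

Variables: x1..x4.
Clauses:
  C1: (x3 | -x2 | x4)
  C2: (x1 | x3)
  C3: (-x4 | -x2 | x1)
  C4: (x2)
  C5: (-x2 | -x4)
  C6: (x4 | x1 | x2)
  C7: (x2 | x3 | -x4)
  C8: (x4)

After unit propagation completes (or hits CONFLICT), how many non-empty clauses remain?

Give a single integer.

Answer: 2

Derivation:
unit clause [2] forces x2=T; simplify:
  drop -2 from [3, -2, 4] -> [3, 4]
  drop -2 from [-4, -2, 1] -> [-4, 1]
  drop -2 from [-2, -4] -> [-4]
  satisfied 3 clause(s); 5 remain; assigned so far: [2]
unit clause [-4] forces x4=F; simplify:
  drop 4 from [3, 4] -> [3]
  drop 4 from [4] -> [] (empty!)
  satisfied 2 clause(s); 3 remain; assigned so far: [2, 4]
CONFLICT (empty clause)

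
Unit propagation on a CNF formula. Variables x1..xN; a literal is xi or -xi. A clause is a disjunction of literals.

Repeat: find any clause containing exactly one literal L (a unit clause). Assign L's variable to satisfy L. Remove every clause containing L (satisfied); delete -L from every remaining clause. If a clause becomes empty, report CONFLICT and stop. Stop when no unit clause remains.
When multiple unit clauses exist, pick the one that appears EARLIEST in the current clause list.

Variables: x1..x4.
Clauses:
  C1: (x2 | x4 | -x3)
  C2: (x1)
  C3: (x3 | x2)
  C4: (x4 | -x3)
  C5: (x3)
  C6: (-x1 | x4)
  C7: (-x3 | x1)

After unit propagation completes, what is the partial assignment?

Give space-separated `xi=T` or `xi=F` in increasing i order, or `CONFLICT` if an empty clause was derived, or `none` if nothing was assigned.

Answer: x1=T x3=T x4=T

Derivation:
unit clause [1] forces x1=T; simplify:
  drop -1 from [-1, 4] -> [4]
  satisfied 2 clause(s); 5 remain; assigned so far: [1]
unit clause [3] forces x3=T; simplify:
  drop -3 from [2, 4, -3] -> [2, 4]
  drop -3 from [4, -3] -> [4]
  satisfied 2 clause(s); 3 remain; assigned so far: [1, 3]
unit clause [4] forces x4=T; simplify:
  satisfied 3 clause(s); 0 remain; assigned so far: [1, 3, 4]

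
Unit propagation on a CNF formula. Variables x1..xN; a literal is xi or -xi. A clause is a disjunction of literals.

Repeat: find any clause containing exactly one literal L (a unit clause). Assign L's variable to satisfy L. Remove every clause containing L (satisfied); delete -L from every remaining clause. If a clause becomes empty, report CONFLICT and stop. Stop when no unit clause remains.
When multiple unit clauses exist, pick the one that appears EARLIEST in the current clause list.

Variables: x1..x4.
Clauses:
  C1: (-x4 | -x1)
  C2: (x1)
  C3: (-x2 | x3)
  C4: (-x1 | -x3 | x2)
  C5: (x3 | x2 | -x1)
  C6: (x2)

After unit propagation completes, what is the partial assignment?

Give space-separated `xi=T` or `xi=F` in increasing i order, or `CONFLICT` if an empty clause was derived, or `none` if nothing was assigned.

unit clause [1] forces x1=T; simplify:
  drop -1 from [-4, -1] -> [-4]
  drop -1 from [-1, -3, 2] -> [-3, 2]
  drop -1 from [3, 2, -1] -> [3, 2]
  satisfied 1 clause(s); 5 remain; assigned so far: [1]
unit clause [-4] forces x4=F; simplify:
  satisfied 1 clause(s); 4 remain; assigned so far: [1, 4]
unit clause [2] forces x2=T; simplify:
  drop -2 from [-2, 3] -> [3]
  satisfied 3 clause(s); 1 remain; assigned so far: [1, 2, 4]
unit clause [3] forces x3=T; simplify:
  satisfied 1 clause(s); 0 remain; assigned so far: [1, 2, 3, 4]

Answer: x1=T x2=T x3=T x4=F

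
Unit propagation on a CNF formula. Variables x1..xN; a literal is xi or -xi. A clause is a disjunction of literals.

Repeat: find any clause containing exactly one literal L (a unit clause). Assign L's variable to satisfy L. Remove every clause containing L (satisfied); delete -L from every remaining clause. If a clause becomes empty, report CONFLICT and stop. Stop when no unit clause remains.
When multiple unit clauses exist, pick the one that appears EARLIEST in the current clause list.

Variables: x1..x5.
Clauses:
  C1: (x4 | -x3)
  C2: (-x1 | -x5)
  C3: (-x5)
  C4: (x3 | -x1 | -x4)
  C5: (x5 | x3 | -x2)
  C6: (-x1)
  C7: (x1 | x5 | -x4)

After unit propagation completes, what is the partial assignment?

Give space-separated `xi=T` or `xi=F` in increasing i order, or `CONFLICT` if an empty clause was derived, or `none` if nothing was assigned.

Answer: x1=F x2=F x3=F x4=F x5=F

Derivation:
unit clause [-5] forces x5=F; simplify:
  drop 5 from [5, 3, -2] -> [3, -2]
  drop 5 from [1, 5, -4] -> [1, -4]
  satisfied 2 clause(s); 5 remain; assigned so far: [5]
unit clause [-1] forces x1=F; simplify:
  drop 1 from [1, -4] -> [-4]
  satisfied 2 clause(s); 3 remain; assigned so far: [1, 5]
unit clause [-4] forces x4=F; simplify:
  drop 4 from [4, -3] -> [-3]
  satisfied 1 clause(s); 2 remain; assigned so far: [1, 4, 5]
unit clause [-3] forces x3=F; simplify:
  drop 3 from [3, -2] -> [-2]
  satisfied 1 clause(s); 1 remain; assigned so far: [1, 3, 4, 5]
unit clause [-2] forces x2=F; simplify:
  satisfied 1 clause(s); 0 remain; assigned so far: [1, 2, 3, 4, 5]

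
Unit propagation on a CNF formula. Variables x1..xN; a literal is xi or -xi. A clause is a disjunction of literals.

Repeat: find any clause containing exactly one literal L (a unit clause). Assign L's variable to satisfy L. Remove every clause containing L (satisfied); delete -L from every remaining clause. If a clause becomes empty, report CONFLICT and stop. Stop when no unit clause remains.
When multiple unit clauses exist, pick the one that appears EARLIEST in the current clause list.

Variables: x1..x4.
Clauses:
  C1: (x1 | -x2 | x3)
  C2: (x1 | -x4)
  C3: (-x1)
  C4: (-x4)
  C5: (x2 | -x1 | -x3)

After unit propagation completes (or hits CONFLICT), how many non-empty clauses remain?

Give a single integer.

Answer: 1

Derivation:
unit clause [-1] forces x1=F; simplify:
  drop 1 from [1, -2, 3] -> [-2, 3]
  drop 1 from [1, -4] -> [-4]
  satisfied 2 clause(s); 3 remain; assigned so far: [1]
unit clause [-4] forces x4=F; simplify:
  satisfied 2 clause(s); 1 remain; assigned so far: [1, 4]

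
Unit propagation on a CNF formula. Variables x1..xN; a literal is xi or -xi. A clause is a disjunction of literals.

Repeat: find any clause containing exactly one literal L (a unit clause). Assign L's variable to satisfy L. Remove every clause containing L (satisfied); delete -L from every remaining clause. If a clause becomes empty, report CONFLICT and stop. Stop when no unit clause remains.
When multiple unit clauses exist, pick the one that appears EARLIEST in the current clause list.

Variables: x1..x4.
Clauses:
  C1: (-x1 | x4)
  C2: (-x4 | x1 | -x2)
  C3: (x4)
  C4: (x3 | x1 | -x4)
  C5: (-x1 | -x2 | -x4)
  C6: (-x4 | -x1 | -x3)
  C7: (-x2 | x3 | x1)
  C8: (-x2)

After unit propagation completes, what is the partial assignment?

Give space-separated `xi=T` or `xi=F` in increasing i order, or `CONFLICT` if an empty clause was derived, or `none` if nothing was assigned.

unit clause [4] forces x4=T; simplify:
  drop -4 from [-4, 1, -2] -> [1, -2]
  drop -4 from [3, 1, -4] -> [3, 1]
  drop -4 from [-1, -2, -4] -> [-1, -2]
  drop -4 from [-4, -1, -3] -> [-1, -3]
  satisfied 2 clause(s); 6 remain; assigned so far: [4]
unit clause [-2] forces x2=F; simplify:
  satisfied 4 clause(s); 2 remain; assigned so far: [2, 4]

Answer: x2=F x4=T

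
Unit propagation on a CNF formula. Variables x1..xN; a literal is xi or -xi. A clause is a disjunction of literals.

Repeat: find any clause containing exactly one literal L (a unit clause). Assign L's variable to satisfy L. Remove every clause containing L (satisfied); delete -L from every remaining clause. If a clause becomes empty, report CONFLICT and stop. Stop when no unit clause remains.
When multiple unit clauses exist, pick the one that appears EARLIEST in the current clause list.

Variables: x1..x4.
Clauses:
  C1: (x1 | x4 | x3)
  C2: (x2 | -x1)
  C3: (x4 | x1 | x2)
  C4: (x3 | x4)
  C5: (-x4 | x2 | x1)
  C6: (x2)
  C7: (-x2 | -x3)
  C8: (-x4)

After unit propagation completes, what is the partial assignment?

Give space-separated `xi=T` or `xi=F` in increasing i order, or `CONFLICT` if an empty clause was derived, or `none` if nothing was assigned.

Answer: CONFLICT

Derivation:
unit clause [2] forces x2=T; simplify:
  drop -2 from [-2, -3] -> [-3]
  satisfied 4 clause(s); 4 remain; assigned so far: [2]
unit clause [-3] forces x3=F; simplify:
  drop 3 from [1, 4, 3] -> [1, 4]
  drop 3 from [3, 4] -> [4]
  satisfied 1 clause(s); 3 remain; assigned so far: [2, 3]
unit clause [4] forces x4=T; simplify:
  drop -4 from [-4] -> [] (empty!)
  satisfied 2 clause(s); 1 remain; assigned so far: [2, 3, 4]
CONFLICT (empty clause)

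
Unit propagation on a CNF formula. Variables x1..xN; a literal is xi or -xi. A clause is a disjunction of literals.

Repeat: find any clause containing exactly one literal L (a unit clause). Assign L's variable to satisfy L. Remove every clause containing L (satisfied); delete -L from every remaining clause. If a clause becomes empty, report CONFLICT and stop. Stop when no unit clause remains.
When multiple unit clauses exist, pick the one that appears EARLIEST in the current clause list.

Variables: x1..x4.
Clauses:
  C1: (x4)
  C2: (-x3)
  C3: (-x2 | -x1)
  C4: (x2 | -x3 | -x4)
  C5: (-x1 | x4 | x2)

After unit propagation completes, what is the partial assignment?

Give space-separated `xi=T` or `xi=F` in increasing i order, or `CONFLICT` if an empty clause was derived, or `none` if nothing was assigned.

Answer: x3=F x4=T

Derivation:
unit clause [4] forces x4=T; simplify:
  drop -4 from [2, -3, -4] -> [2, -3]
  satisfied 2 clause(s); 3 remain; assigned so far: [4]
unit clause [-3] forces x3=F; simplify:
  satisfied 2 clause(s); 1 remain; assigned so far: [3, 4]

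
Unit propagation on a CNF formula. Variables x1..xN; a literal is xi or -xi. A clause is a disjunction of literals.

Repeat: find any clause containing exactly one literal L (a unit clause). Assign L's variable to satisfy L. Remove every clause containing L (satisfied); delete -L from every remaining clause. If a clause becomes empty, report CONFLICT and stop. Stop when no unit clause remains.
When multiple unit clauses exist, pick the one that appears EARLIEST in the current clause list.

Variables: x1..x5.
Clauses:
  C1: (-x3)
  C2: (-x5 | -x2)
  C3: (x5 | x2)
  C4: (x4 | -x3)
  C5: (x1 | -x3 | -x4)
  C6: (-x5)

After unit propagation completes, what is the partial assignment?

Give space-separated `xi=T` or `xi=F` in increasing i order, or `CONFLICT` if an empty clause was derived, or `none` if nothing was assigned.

Answer: x2=T x3=F x5=F

Derivation:
unit clause [-3] forces x3=F; simplify:
  satisfied 3 clause(s); 3 remain; assigned so far: [3]
unit clause [-5] forces x5=F; simplify:
  drop 5 from [5, 2] -> [2]
  satisfied 2 clause(s); 1 remain; assigned so far: [3, 5]
unit clause [2] forces x2=T; simplify:
  satisfied 1 clause(s); 0 remain; assigned so far: [2, 3, 5]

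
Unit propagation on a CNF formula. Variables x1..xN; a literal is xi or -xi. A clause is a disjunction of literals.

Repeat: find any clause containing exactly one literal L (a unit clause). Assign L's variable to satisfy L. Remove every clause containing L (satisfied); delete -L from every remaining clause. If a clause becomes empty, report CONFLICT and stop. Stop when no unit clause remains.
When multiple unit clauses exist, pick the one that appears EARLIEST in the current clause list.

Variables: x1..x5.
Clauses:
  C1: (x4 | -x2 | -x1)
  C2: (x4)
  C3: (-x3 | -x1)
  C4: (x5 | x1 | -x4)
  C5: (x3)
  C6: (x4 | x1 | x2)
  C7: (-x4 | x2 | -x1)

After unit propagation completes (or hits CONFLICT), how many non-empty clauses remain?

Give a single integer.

Answer: 0

Derivation:
unit clause [4] forces x4=T; simplify:
  drop -4 from [5, 1, -4] -> [5, 1]
  drop -4 from [-4, 2, -1] -> [2, -1]
  satisfied 3 clause(s); 4 remain; assigned so far: [4]
unit clause [3] forces x3=T; simplify:
  drop -3 from [-3, -1] -> [-1]
  satisfied 1 clause(s); 3 remain; assigned so far: [3, 4]
unit clause [-1] forces x1=F; simplify:
  drop 1 from [5, 1] -> [5]
  satisfied 2 clause(s); 1 remain; assigned so far: [1, 3, 4]
unit clause [5] forces x5=T; simplify:
  satisfied 1 clause(s); 0 remain; assigned so far: [1, 3, 4, 5]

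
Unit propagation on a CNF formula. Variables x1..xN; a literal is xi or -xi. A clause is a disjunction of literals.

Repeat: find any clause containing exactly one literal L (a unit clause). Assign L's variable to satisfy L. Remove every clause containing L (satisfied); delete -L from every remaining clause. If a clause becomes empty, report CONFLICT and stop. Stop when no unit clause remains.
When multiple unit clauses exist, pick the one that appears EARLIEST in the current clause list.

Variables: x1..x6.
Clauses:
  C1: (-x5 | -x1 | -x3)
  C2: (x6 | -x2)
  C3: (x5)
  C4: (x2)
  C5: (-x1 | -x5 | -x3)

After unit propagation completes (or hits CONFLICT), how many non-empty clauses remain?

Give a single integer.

Answer: 2

Derivation:
unit clause [5] forces x5=T; simplify:
  drop -5 from [-5, -1, -3] -> [-1, -3]
  drop -5 from [-1, -5, -3] -> [-1, -3]
  satisfied 1 clause(s); 4 remain; assigned so far: [5]
unit clause [2] forces x2=T; simplify:
  drop -2 from [6, -2] -> [6]
  satisfied 1 clause(s); 3 remain; assigned so far: [2, 5]
unit clause [6] forces x6=T; simplify:
  satisfied 1 clause(s); 2 remain; assigned so far: [2, 5, 6]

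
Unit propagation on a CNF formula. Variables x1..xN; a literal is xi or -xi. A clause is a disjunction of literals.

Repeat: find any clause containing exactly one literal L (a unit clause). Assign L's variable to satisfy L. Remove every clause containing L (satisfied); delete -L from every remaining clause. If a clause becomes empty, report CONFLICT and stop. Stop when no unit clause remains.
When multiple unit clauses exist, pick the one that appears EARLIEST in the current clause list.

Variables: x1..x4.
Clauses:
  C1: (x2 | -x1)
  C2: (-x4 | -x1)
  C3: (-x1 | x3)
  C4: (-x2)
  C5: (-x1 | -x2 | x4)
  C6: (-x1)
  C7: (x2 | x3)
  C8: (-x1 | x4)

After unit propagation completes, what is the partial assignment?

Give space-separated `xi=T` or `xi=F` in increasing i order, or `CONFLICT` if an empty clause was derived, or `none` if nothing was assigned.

unit clause [-2] forces x2=F; simplify:
  drop 2 from [2, -1] -> [-1]
  drop 2 from [2, 3] -> [3]
  satisfied 2 clause(s); 6 remain; assigned so far: [2]
unit clause [-1] forces x1=F; simplify:
  satisfied 5 clause(s); 1 remain; assigned so far: [1, 2]
unit clause [3] forces x3=T; simplify:
  satisfied 1 clause(s); 0 remain; assigned so far: [1, 2, 3]

Answer: x1=F x2=F x3=T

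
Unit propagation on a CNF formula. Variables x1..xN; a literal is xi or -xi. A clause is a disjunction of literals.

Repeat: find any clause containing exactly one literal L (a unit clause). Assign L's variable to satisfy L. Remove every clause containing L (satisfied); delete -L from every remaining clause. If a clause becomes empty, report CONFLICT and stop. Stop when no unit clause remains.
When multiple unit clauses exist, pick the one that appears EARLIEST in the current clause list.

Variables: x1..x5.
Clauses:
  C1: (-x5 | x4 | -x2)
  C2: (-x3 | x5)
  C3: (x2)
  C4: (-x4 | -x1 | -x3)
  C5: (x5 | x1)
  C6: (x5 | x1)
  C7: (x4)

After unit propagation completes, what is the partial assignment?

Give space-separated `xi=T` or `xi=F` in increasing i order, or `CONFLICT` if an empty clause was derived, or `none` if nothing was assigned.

Answer: x2=T x4=T

Derivation:
unit clause [2] forces x2=T; simplify:
  drop -2 from [-5, 4, -2] -> [-5, 4]
  satisfied 1 clause(s); 6 remain; assigned so far: [2]
unit clause [4] forces x4=T; simplify:
  drop -4 from [-4, -1, -3] -> [-1, -3]
  satisfied 2 clause(s); 4 remain; assigned so far: [2, 4]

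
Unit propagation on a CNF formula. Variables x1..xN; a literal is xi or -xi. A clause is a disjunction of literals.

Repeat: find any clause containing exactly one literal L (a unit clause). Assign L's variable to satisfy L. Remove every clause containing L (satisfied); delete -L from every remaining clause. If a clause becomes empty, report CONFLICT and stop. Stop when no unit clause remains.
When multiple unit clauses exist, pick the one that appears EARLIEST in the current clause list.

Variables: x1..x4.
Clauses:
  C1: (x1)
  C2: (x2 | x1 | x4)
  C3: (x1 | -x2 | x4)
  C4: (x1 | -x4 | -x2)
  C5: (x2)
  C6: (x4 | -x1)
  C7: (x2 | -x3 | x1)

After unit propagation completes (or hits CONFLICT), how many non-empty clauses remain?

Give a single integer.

Answer: 0

Derivation:
unit clause [1] forces x1=T; simplify:
  drop -1 from [4, -1] -> [4]
  satisfied 5 clause(s); 2 remain; assigned so far: [1]
unit clause [2] forces x2=T; simplify:
  satisfied 1 clause(s); 1 remain; assigned so far: [1, 2]
unit clause [4] forces x4=T; simplify:
  satisfied 1 clause(s); 0 remain; assigned so far: [1, 2, 4]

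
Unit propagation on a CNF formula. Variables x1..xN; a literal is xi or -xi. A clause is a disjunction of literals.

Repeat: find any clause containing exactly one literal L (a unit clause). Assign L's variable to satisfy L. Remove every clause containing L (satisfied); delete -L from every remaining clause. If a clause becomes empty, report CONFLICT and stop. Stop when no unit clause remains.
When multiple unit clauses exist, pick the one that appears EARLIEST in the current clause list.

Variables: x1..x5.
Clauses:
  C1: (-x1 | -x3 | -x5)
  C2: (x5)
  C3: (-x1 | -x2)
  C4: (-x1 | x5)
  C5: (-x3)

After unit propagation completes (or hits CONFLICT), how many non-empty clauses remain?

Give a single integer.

unit clause [5] forces x5=T; simplify:
  drop -5 from [-1, -3, -5] -> [-1, -3]
  satisfied 2 clause(s); 3 remain; assigned so far: [5]
unit clause [-3] forces x3=F; simplify:
  satisfied 2 clause(s); 1 remain; assigned so far: [3, 5]

Answer: 1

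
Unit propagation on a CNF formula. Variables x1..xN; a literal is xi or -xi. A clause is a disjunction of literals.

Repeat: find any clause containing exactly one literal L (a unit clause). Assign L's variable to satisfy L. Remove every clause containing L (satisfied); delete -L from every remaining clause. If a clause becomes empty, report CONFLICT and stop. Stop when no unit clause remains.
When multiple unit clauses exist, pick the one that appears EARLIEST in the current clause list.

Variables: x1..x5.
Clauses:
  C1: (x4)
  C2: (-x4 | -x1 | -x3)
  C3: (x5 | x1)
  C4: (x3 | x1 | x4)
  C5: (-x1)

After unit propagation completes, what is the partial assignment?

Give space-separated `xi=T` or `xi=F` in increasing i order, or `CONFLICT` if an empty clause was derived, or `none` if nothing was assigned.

unit clause [4] forces x4=T; simplify:
  drop -4 from [-4, -1, -3] -> [-1, -3]
  satisfied 2 clause(s); 3 remain; assigned so far: [4]
unit clause [-1] forces x1=F; simplify:
  drop 1 from [5, 1] -> [5]
  satisfied 2 clause(s); 1 remain; assigned so far: [1, 4]
unit clause [5] forces x5=T; simplify:
  satisfied 1 clause(s); 0 remain; assigned so far: [1, 4, 5]

Answer: x1=F x4=T x5=T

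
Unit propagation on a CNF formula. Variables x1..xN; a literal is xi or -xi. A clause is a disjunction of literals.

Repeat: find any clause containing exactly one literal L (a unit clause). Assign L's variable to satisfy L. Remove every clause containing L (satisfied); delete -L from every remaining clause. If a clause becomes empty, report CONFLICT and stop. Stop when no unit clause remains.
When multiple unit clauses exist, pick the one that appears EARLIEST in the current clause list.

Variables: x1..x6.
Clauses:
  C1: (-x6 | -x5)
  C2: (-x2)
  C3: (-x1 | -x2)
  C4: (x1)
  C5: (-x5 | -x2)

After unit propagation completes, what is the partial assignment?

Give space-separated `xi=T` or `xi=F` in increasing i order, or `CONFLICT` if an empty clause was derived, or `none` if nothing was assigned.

unit clause [-2] forces x2=F; simplify:
  satisfied 3 clause(s); 2 remain; assigned so far: [2]
unit clause [1] forces x1=T; simplify:
  satisfied 1 clause(s); 1 remain; assigned so far: [1, 2]

Answer: x1=T x2=F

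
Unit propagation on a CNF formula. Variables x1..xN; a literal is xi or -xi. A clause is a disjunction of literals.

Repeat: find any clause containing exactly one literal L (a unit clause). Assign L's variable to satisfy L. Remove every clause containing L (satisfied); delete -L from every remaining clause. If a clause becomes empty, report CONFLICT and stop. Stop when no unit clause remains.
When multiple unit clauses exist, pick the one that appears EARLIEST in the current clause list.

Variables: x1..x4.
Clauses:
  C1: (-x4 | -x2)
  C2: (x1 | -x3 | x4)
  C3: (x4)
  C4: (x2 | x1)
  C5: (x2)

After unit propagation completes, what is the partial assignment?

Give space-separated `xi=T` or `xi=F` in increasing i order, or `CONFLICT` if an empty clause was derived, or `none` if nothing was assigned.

Answer: CONFLICT

Derivation:
unit clause [4] forces x4=T; simplify:
  drop -4 from [-4, -2] -> [-2]
  satisfied 2 clause(s); 3 remain; assigned so far: [4]
unit clause [-2] forces x2=F; simplify:
  drop 2 from [2, 1] -> [1]
  drop 2 from [2] -> [] (empty!)
  satisfied 1 clause(s); 2 remain; assigned so far: [2, 4]
CONFLICT (empty clause)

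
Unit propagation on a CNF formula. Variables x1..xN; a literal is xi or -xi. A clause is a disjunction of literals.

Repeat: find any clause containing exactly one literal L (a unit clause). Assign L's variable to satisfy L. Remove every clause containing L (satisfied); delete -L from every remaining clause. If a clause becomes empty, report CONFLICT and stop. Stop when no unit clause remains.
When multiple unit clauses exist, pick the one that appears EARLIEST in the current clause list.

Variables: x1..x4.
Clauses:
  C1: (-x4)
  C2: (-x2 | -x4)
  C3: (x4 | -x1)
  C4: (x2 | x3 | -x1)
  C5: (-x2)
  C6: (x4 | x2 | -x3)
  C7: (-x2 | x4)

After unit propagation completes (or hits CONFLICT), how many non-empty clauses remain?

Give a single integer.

unit clause [-4] forces x4=F; simplify:
  drop 4 from [4, -1] -> [-1]
  drop 4 from [4, 2, -3] -> [2, -3]
  drop 4 from [-2, 4] -> [-2]
  satisfied 2 clause(s); 5 remain; assigned so far: [4]
unit clause [-1] forces x1=F; simplify:
  satisfied 2 clause(s); 3 remain; assigned so far: [1, 4]
unit clause [-2] forces x2=F; simplify:
  drop 2 from [2, -3] -> [-3]
  satisfied 2 clause(s); 1 remain; assigned so far: [1, 2, 4]
unit clause [-3] forces x3=F; simplify:
  satisfied 1 clause(s); 0 remain; assigned so far: [1, 2, 3, 4]

Answer: 0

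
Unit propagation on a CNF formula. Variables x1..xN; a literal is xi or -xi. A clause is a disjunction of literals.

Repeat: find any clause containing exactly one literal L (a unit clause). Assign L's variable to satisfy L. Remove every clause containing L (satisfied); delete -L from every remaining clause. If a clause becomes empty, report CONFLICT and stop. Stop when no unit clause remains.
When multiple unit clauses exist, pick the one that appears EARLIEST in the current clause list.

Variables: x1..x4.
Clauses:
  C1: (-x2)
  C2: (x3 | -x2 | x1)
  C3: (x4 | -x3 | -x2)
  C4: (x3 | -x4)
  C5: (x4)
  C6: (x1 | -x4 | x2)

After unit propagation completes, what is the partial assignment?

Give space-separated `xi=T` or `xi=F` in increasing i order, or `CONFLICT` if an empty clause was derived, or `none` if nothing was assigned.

unit clause [-2] forces x2=F; simplify:
  drop 2 from [1, -4, 2] -> [1, -4]
  satisfied 3 clause(s); 3 remain; assigned so far: [2]
unit clause [4] forces x4=T; simplify:
  drop -4 from [3, -4] -> [3]
  drop -4 from [1, -4] -> [1]
  satisfied 1 clause(s); 2 remain; assigned so far: [2, 4]
unit clause [3] forces x3=T; simplify:
  satisfied 1 clause(s); 1 remain; assigned so far: [2, 3, 4]
unit clause [1] forces x1=T; simplify:
  satisfied 1 clause(s); 0 remain; assigned so far: [1, 2, 3, 4]

Answer: x1=T x2=F x3=T x4=T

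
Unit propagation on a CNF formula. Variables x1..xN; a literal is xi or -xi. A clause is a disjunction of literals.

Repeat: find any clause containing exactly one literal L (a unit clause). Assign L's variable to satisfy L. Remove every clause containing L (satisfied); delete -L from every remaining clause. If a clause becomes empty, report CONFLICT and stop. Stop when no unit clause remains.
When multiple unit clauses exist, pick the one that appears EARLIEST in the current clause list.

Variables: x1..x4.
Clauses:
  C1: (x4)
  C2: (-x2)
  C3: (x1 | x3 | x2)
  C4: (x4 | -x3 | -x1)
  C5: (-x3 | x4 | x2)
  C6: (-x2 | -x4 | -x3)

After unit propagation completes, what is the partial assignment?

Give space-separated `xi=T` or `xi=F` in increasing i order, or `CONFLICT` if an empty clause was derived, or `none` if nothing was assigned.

Answer: x2=F x4=T

Derivation:
unit clause [4] forces x4=T; simplify:
  drop -4 from [-2, -4, -3] -> [-2, -3]
  satisfied 3 clause(s); 3 remain; assigned so far: [4]
unit clause [-2] forces x2=F; simplify:
  drop 2 from [1, 3, 2] -> [1, 3]
  satisfied 2 clause(s); 1 remain; assigned so far: [2, 4]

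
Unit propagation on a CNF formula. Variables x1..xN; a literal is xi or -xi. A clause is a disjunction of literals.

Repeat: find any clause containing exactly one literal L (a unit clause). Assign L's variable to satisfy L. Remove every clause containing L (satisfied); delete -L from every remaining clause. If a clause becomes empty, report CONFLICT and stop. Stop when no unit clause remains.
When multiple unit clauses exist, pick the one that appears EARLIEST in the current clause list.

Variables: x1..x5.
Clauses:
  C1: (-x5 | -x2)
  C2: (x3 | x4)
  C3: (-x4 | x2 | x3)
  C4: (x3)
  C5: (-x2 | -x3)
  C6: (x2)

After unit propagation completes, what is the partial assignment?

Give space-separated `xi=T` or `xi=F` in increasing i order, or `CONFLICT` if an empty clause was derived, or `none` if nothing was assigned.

unit clause [3] forces x3=T; simplify:
  drop -3 from [-2, -3] -> [-2]
  satisfied 3 clause(s); 3 remain; assigned so far: [3]
unit clause [-2] forces x2=F; simplify:
  drop 2 from [2] -> [] (empty!)
  satisfied 2 clause(s); 1 remain; assigned so far: [2, 3]
CONFLICT (empty clause)

Answer: CONFLICT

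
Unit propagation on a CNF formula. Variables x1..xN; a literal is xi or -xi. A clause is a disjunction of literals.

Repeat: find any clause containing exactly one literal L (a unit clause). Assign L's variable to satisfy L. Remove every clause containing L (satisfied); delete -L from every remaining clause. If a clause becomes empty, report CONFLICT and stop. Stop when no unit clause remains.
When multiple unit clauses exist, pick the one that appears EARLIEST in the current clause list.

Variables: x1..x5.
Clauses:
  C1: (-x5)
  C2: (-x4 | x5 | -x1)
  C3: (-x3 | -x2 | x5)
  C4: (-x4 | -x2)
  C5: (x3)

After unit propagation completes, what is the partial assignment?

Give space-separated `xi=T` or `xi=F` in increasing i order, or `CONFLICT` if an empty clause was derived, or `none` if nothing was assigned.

Answer: x2=F x3=T x5=F

Derivation:
unit clause [-5] forces x5=F; simplify:
  drop 5 from [-4, 5, -1] -> [-4, -1]
  drop 5 from [-3, -2, 5] -> [-3, -2]
  satisfied 1 clause(s); 4 remain; assigned so far: [5]
unit clause [3] forces x3=T; simplify:
  drop -3 from [-3, -2] -> [-2]
  satisfied 1 clause(s); 3 remain; assigned so far: [3, 5]
unit clause [-2] forces x2=F; simplify:
  satisfied 2 clause(s); 1 remain; assigned so far: [2, 3, 5]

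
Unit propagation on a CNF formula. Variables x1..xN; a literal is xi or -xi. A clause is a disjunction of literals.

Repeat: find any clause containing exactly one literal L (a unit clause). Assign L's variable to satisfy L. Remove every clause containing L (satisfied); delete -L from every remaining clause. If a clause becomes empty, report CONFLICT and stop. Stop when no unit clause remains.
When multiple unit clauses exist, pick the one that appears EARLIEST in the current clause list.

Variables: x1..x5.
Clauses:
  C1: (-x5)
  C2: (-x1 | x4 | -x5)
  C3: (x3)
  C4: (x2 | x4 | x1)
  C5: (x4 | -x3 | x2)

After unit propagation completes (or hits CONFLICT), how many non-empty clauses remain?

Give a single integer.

unit clause [-5] forces x5=F; simplify:
  satisfied 2 clause(s); 3 remain; assigned so far: [5]
unit clause [3] forces x3=T; simplify:
  drop -3 from [4, -3, 2] -> [4, 2]
  satisfied 1 clause(s); 2 remain; assigned so far: [3, 5]

Answer: 2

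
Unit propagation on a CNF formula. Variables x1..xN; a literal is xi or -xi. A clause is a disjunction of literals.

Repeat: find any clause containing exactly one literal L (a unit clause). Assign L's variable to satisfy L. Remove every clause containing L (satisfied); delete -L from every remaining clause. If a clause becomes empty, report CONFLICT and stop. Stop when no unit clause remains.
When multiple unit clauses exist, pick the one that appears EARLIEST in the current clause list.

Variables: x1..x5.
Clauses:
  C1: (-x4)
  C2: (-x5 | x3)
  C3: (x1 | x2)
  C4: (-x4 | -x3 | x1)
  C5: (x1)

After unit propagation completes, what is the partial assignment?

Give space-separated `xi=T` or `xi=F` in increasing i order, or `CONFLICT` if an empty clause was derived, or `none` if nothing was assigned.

Answer: x1=T x4=F

Derivation:
unit clause [-4] forces x4=F; simplify:
  satisfied 2 clause(s); 3 remain; assigned so far: [4]
unit clause [1] forces x1=T; simplify:
  satisfied 2 clause(s); 1 remain; assigned so far: [1, 4]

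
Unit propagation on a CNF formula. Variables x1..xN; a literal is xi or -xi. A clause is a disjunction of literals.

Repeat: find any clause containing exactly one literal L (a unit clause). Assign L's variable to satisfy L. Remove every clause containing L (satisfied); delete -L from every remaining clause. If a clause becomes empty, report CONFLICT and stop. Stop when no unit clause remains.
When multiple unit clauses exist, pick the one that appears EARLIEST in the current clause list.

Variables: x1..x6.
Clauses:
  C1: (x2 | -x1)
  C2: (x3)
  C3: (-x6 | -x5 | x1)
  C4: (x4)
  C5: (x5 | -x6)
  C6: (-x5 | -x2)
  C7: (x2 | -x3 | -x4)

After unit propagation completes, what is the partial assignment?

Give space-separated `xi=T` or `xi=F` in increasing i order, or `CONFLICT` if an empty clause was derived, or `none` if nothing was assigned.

unit clause [3] forces x3=T; simplify:
  drop -3 from [2, -3, -4] -> [2, -4]
  satisfied 1 clause(s); 6 remain; assigned so far: [3]
unit clause [4] forces x4=T; simplify:
  drop -4 from [2, -4] -> [2]
  satisfied 1 clause(s); 5 remain; assigned so far: [3, 4]
unit clause [2] forces x2=T; simplify:
  drop -2 from [-5, -2] -> [-5]
  satisfied 2 clause(s); 3 remain; assigned so far: [2, 3, 4]
unit clause [-5] forces x5=F; simplify:
  drop 5 from [5, -6] -> [-6]
  satisfied 2 clause(s); 1 remain; assigned so far: [2, 3, 4, 5]
unit clause [-6] forces x6=F; simplify:
  satisfied 1 clause(s); 0 remain; assigned so far: [2, 3, 4, 5, 6]

Answer: x2=T x3=T x4=T x5=F x6=F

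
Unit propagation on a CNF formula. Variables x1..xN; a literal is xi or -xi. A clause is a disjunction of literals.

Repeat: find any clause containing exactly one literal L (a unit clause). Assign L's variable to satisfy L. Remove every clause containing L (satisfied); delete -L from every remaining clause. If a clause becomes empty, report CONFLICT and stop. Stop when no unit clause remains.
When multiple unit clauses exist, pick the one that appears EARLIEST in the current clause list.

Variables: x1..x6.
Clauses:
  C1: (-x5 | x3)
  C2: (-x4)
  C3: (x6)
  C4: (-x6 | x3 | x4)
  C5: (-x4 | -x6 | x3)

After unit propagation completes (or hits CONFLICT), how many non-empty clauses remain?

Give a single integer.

unit clause [-4] forces x4=F; simplify:
  drop 4 from [-6, 3, 4] -> [-6, 3]
  satisfied 2 clause(s); 3 remain; assigned so far: [4]
unit clause [6] forces x6=T; simplify:
  drop -6 from [-6, 3] -> [3]
  satisfied 1 clause(s); 2 remain; assigned so far: [4, 6]
unit clause [3] forces x3=T; simplify:
  satisfied 2 clause(s); 0 remain; assigned so far: [3, 4, 6]

Answer: 0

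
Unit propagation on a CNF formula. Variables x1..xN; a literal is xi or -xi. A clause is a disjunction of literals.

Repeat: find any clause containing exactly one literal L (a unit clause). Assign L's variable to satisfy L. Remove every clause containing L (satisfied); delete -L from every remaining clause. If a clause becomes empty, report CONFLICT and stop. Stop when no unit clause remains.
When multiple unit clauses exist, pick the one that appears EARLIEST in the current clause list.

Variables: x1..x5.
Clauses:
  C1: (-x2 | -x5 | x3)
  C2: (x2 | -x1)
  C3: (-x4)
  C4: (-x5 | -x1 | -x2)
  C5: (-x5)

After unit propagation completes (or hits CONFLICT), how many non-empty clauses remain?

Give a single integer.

unit clause [-4] forces x4=F; simplify:
  satisfied 1 clause(s); 4 remain; assigned so far: [4]
unit clause [-5] forces x5=F; simplify:
  satisfied 3 clause(s); 1 remain; assigned so far: [4, 5]

Answer: 1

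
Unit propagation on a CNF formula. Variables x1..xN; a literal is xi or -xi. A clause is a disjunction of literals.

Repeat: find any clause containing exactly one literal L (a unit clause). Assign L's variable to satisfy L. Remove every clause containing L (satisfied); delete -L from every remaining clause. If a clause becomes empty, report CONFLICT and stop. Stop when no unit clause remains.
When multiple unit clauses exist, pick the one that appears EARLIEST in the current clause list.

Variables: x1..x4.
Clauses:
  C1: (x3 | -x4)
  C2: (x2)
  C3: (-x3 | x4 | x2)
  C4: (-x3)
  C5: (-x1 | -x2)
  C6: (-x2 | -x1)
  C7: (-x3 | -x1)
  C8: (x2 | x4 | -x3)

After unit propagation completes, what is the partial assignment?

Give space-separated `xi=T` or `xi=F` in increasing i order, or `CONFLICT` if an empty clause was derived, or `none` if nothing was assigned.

Answer: x1=F x2=T x3=F x4=F

Derivation:
unit clause [2] forces x2=T; simplify:
  drop -2 from [-1, -2] -> [-1]
  drop -2 from [-2, -1] -> [-1]
  satisfied 3 clause(s); 5 remain; assigned so far: [2]
unit clause [-3] forces x3=F; simplify:
  drop 3 from [3, -4] -> [-4]
  satisfied 2 clause(s); 3 remain; assigned so far: [2, 3]
unit clause [-4] forces x4=F; simplify:
  satisfied 1 clause(s); 2 remain; assigned so far: [2, 3, 4]
unit clause [-1] forces x1=F; simplify:
  satisfied 2 clause(s); 0 remain; assigned so far: [1, 2, 3, 4]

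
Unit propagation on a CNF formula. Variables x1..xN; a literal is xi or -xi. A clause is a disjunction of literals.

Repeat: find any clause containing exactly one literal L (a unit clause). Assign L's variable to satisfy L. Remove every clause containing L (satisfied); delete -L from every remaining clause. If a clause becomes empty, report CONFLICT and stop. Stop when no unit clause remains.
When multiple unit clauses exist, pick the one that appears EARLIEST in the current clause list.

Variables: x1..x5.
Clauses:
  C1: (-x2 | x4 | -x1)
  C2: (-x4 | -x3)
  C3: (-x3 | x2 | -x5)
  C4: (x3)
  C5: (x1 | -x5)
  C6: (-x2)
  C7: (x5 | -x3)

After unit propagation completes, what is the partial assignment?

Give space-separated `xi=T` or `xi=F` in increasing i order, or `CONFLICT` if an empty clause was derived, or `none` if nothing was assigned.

Answer: CONFLICT

Derivation:
unit clause [3] forces x3=T; simplify:
  drop -3 from [-4, -3] -> [-4]
  drop -3 from [-3, 2, -5] -> [2, -5]
  drop -3 from [5, -3] -> [5]
  satisfied 1 clause(s); 6 remain; assigned so far: [3]
unit clause [-4] forces x4=F; simplify:
  drop 4 from [-2, 4, -1] -> [-2, -1]
  satisfied 1 clause(s); 5 remain; assigned so far: [3, 4]
unit clause [-2] forces x2=F; simplify:
  drop 2 from [2, -5] -> [-5]
  satisfied 2 clause(s); 3 remain; assigned so far: [2, 3, 4]
unit clause [-5] forces x5=F; simplify:
  drop 5 from [5] -> [] (empty!)
  satisfied 2 clause(s); 1 remain; assigned so far: [2, 3, 4, 5]
CONFLICT (empty clause)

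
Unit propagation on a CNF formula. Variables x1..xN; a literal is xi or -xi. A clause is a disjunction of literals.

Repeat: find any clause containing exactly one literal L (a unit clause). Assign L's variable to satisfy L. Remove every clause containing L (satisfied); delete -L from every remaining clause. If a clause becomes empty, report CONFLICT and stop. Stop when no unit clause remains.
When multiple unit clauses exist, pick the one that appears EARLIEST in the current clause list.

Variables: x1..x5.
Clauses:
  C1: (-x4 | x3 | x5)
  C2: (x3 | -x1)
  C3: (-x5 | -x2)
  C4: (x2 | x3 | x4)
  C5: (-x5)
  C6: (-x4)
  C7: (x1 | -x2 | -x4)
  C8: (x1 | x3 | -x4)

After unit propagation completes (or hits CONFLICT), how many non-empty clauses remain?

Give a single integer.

Answer: 2

Derivation:
unit clause [-5] forces x5=F; simplify:
  drop 5 from [-4, 3, 5] -> [-4, 3]
  satisfied 2 clause(s); 6 remain; assigned so far: [5]
unit clause [-4] forces x4=F; simplify:
  drop 4 from [2, 3, 4] -> [2, 3]
  satisfied 4 clause(s); 2 remain; assigned so far: [4, 5]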